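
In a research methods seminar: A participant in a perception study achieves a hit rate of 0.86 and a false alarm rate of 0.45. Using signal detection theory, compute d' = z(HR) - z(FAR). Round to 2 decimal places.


d' = z(HR) - z(FAR)
z(0.86) = 1.0803
z(0.45) = -0.1257
d' = 1.0803 - -0.1257
= 1.21


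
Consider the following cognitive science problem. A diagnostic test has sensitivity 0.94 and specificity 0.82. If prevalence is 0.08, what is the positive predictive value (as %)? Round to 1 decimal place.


PPV = (sens * prev) / (sens * prev + (1-spec) * (1-prev))
Numerator = 0.94 * 0.08 = 0.0752
P(positive and no disease) = (1 - spec) * (1 - prev) = (1 - 0.82) * (1 - 0.08) = 0.1656
Denominator = 0.0752 + 0.1656 = 0.2408
PPV = 0.0752 / 0.2408 = 0.312292
As percentage = 31.2


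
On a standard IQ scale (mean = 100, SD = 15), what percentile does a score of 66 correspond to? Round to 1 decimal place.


z = (IQ - mean) / SD
z = (66 - 100) / 15 = -2.2667
Percentile = Phi(-2.2667) * 100
Phi(-2.2667) = 0.011704
= 1.2


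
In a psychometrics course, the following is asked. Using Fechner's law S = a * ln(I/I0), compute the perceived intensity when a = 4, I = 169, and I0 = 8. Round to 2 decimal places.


S = 4 * ln(169/8)
I/I0 = 21.125
ln(21.125) = 3.0505
S = 4 * 3.0505
= 12.20


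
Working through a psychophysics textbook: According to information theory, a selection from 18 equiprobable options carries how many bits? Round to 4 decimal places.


H = log2(n)
H = log2(18)
= 4.1699


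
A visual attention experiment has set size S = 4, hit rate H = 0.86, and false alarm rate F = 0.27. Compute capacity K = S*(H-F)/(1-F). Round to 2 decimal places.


K = S * (H - F) / (1 - F)
H - F = 0.59
1 - F = 0.73
K = 4 * 0.59 / 0.73
= 3.23


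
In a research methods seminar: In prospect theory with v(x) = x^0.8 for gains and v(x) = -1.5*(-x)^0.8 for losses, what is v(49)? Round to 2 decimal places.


Since x = 49 >= 0, use v(x) = x^0.8
49^0.8 = 22.4987
v(49) = 22.50


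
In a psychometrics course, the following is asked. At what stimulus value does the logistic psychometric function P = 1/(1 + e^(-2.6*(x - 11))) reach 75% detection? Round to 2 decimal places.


At P = 0.75: 0.75 = 1/(1 + e^(-k*(x-x0)))
Solving: e^(-k*(x-x0)) = 1/3
x = x0 + ln(3)/k
ln(3) = 1.0986
x = 11 + 1.0986/2.6
= 11 + 0.4225
= 11.42


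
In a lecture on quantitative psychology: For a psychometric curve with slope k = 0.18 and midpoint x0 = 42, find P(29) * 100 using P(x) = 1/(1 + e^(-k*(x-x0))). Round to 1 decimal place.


P(x) = 1/(1 + e^(-0.18*(29 - 42)))
Exponent = -0.18 * -13 = 2.34
e^(2.34) = 10.381237
P = 1/(1 + 10.381237) = 0.087864
Percentage = 8.8


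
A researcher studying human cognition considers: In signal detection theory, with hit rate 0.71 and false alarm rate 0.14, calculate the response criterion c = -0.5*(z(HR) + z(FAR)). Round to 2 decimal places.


c = -0.5 * (z(HR) + z(FAR))
z(0.71) = 0.5534
z(0.14) = -1.0803
c = -0.5 * (0.5534 + -1.0803)
= -0.5 * -0.5269
= 0.26


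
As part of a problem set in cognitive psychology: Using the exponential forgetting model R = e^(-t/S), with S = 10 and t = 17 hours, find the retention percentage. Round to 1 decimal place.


R = e^(-t/S)
-t/S = -17/10 = -1.7
R = e^(-1.7) = 0.182684
Percentage = 0.182684 * 100
= 18.3


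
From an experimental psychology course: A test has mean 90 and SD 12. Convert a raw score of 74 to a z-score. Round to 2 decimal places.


z = (X - mu) / sigma
= (74 - 90) / 12
= -16 / 12
= -1.33


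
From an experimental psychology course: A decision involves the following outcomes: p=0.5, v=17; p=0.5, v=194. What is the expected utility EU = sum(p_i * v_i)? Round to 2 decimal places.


EU = sum(p_i * v_i)
0.5 * 17 = 8.5
0.5 * 194 = 97.0
EU = 8.5 + 97.0
= 105.50


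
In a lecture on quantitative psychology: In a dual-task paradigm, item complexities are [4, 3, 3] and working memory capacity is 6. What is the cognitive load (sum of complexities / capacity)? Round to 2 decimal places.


Total complexity = 4 + 3 + 3 = 10
Load = total / capacity = 10 / 6
= 1.67


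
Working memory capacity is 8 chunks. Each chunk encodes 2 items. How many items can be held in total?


Total items = chunks * items_per_chunk
= 8 * 2
= 16


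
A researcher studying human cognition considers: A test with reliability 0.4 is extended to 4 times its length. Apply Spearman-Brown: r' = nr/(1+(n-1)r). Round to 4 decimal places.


r_new = n*r / (1 + (n-1)*r)
Numerator = 4 * 0.4 = 1.6
Denominator = 1 + 3 * 0.4 = 2.2
r_new = 1.6 / 2.2
= 0.7273


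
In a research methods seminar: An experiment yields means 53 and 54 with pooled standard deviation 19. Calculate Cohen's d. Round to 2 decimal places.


Cohen's d = (M1 - M2) / S_pooled
= (53 - 54) / 19
= -1 / 19
= -0.05


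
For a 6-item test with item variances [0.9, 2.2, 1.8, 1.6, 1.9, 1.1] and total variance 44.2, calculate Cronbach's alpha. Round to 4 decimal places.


alpha = (k/(k-1)) * (1 - sum(s_i^2)/s_total^2)
sum(item variances) = 9.5
k/(k-1) = 6/5 = 1.2
1 - 9.5/44.2 = 1 - 0.214932 = 0.785068
alpha = 1.2 * 0.785068
= 0.9421


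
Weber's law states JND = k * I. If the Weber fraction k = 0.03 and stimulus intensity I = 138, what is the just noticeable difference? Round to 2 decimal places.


JND = k * I
JND = 0.03 * 138
= 4.14


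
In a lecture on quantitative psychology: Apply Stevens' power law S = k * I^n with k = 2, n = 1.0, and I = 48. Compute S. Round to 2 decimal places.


S = 2 * 48^1.0
48^1.0 = 48.0
S = 2 * 48.0
= 96.00


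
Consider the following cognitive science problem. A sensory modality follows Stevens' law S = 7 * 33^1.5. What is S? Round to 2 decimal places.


S = 7 * 33^1.5
33^1.5 = 189.5706
S = 7 * 189.5706
= 1326.99


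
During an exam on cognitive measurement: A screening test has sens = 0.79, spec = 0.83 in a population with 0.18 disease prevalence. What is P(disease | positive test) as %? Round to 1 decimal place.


PPV = (sens * prev) / (sens * prev + (1-spec) * (1-prev))
Numerator = 0.79 * 0.18 = 0.1422
P(positive and no disease) = (1 - spec) * (1 - prev) = (1 - 0.83) * (1 - 0.18) = 0.1394
Denominator = 0.1422 + 0.1394 = 0.2816
PPV = 0.1422 / 0.2816 = 0.504972
As percentage = 50.5


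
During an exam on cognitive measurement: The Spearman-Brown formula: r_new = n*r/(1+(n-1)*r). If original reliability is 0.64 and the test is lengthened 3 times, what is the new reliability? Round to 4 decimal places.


r_new = n*r / (1 + (n-1)*r)
Numerator = 3 * 0.64 = 1.92
Denominator = 1 + 2 * 0.64 = 2.28
r_new = 1.92 / 2.28
= 0.8421


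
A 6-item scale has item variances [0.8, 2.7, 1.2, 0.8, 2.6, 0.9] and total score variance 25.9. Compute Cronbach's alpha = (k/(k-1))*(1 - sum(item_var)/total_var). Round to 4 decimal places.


alpha = (k/(k-1)) * (1 - sum(s_i^2)/s_total^2)
sum(item variances) = 9.0
k/(k-1) = 6/5 = 1.2
1 - 9.0/25.9 = 1 - 0.34749 = 0.65251
alpha = 1.2 * 0.65251
= 0.7830


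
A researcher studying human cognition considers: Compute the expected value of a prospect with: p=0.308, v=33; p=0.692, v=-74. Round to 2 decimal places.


EU = sum(p_i * v_i)
0.308 * 33 = 10.164
0.692 * -74 = -51.208
EU = 10.164 + -51.208
= -41.04


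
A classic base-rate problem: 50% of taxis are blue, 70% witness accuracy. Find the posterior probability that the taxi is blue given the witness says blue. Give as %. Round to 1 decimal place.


P(blue | says blue) = P(says blue | blue)*P(blue) / [P(says blue | blue)*P(blue) + P(says blue | not blue)*P(not blue)]
Numerator = 0.7 * 0.5 = 0.35
False identification = 0.3 * 0.5 = 0.15
P = 0.35 / (0.35 + 0.15)
= 0.35 / 0.5
As percentage = 70.0


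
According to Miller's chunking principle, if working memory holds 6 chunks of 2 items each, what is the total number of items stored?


Total items = chunks * items_per_chunk
= 6 * 2
= 12


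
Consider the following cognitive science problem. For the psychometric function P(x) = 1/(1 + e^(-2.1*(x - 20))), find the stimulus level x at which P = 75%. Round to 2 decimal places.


At P = 0.75: 0.75 = 1/(1 + e^(-k*(x-x0)))
Solving: e^(-k*(x-x0)) = 1/3
x = x0 + ln(3)/k
ln(3) = 1.0986
x = 20 + 1.0986/2.1
= 20 + 0.5231
= 20.52


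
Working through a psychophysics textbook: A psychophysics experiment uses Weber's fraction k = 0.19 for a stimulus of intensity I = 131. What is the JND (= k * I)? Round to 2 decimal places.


JND = k * I
JND = 0.19 * 131
= 24.89


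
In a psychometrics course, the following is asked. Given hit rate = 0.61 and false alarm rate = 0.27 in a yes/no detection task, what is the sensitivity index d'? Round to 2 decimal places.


d' = z(HR) - z(FAR)
z(0.61) = 0.2793
z(0.27) = -0.6128
d' = 0.2793 - -0.6128
= 0.89


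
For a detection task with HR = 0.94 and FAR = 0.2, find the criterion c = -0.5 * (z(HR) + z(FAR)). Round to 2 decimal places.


c = -0.5 * (z(HR) + z(FAR))
z(0.94) = 1.5548
z(0.2) = -0.8416
c = -0.5 * (1.5548 + -0.8416)
= -0.5 * 0.7132
= -0.36


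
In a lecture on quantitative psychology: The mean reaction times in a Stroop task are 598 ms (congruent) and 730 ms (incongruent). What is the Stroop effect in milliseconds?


Stroop effect = RT(incongruent) - RT(congruent)
= 730 - 598
= 132 ms


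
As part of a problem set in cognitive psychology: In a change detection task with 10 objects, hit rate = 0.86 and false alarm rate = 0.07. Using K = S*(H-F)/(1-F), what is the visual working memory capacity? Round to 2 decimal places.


K = S * (H - F) / (1 - F)
H - F = 0.79
1 - F = 0.93
K = 10 * 0.79 / 0.93
= 8.49


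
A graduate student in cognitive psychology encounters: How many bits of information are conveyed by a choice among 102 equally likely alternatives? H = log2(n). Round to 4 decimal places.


H = log2(n)
H = log2(102)
= 6.6724


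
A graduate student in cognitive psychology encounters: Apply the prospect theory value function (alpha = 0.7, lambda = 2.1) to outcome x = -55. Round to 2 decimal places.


Since x = -55 < 0, use v(x) = -lambda*(-x)^alpha
(-x) = 55
55^0.7 = 16.5293
v(-55) = -2.1 * 16.5293
= -34.71


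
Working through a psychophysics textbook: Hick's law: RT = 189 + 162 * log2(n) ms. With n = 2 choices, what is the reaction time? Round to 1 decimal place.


RT = 189 + 162 * log2(2)
log2(2) = 1.0
RT = 189 + 162 * 1.0
= 189 + 162.0
= 351.0 ms


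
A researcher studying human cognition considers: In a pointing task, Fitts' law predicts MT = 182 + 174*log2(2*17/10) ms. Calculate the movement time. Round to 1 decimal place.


MT = 182 + 174 * log2(2*17/10)
2D/W = 3.4
log2(3.4) = 1.7655
MT = 182 + 174 * 1.7655
= 489.2 ms


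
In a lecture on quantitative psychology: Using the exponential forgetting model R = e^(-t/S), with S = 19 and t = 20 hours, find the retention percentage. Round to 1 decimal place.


R = e^(-t/S)
-t/S = -20/19 = -1.052632
R = e^(-1.052632) = 0.349018
Percentage = 0.349018 * 100
= 34.9


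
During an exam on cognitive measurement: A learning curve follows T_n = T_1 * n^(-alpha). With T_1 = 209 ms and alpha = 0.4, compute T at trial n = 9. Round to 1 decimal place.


T_n = 209 * 9^(-0.4)
9^(-0.4) = 0.415244
T_n = 209 * 0.415244
= 86.8 ms


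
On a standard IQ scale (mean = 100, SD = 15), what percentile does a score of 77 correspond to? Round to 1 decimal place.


z = (IQ - mean) / SD
z = (77 - 100) / 15 = -1.5333
Percentile = Phi(-1.5333) * 100
Phi(-1.5333) = 0.062601
= 6.3


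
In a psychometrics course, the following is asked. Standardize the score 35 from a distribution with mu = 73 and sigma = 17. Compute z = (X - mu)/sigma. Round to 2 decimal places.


z = (X - mu) / sigma
= (35 - 73) / 17
= -38 / 17
= -2.24


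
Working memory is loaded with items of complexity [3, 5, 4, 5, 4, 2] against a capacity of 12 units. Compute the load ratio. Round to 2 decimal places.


Total complexity = 3 + 5 + 4 + 5 + 4 + 2 = 23
Load = total / capacity = 23 / 12
= 1.92


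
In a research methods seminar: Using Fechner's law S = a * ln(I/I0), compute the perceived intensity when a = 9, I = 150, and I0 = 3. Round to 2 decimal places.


S = 9 * ln(150/3)
I/I0 = 50.0
ln(50.0) = 3.912
S = 9 * 3.912
= 35.21


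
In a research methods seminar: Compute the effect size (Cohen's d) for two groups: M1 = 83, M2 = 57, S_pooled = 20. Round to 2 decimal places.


Cohen's d = (M1 - M2) / S_pooled
= (83 - 57) / 20
= 26 / 20
= 1.30


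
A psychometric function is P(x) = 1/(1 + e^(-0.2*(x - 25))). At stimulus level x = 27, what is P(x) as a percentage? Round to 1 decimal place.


P(x) = 1/(1 + e^(-0.2*(27 - 25)))
Exponent = -0.2 * 2 = -0.4
e^(-0.4) = 0.67032
P = 1/(1 + 0.67032) = 0.598688
Percentage = 59.9


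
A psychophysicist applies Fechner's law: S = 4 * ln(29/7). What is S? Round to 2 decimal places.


S = 4 * ln(29/7)
I/I0 = 4.142857
ln(4.142857) = 1.4214
S = 4 * 1.4214
= 5.69


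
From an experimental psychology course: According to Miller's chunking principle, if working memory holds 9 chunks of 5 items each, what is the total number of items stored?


Total items = chunks * items_per_chunk
= 9 * 5
= 45


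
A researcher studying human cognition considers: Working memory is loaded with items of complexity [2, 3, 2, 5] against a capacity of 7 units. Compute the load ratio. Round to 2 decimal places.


Total complexity = 2 + 3 + 2 + 5 = 12
Load = total / capacity = 12 / 7
= 1.71


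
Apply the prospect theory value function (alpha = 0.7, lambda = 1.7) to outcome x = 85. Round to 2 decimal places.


Since x = 85 >= 0, use v(x) = x^0.7
85^0.7 = 22.4178
v(85) = 22.42


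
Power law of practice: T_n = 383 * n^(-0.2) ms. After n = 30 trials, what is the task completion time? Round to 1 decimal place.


T_n = 383 * 30^(-0.2)
30^(-0.2) = 0.506496
T_n = 383 * 0.506496
= 194.0 ms


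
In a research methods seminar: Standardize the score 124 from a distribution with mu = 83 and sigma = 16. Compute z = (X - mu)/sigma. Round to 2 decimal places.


z = (X - mu) / sigma
= (124 - 83) / 16
= 41 / 16
= 2.56


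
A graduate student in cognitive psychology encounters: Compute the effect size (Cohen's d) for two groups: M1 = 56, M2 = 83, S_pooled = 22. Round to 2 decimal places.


Cohen's d = (M1 - M2) / S_pooled
= (56 - 83) / 22
= -27 / 22
= -1.23


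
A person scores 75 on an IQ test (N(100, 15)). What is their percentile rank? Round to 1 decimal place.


z = (IQ - mean) / SD
z = (75 - 100) / 15 = -1.6667
Percentile = Phi(-1.6667) * 100
Phi(-1.6667) = 0.047787
= 4.8


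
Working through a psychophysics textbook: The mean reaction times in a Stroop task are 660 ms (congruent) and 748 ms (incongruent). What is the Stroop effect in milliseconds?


Stroop effect = RT(incongruent) - RT(congruent)
= 748 - 660
= 88 ms


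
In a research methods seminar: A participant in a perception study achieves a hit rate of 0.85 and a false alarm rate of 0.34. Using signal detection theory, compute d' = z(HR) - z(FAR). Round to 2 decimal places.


d' = z(HR) - z(FAR)
z(0.85) = 1.0364
z(0.34) = -0.4125
d' = 1.0364 - -0.4125
= 1.45


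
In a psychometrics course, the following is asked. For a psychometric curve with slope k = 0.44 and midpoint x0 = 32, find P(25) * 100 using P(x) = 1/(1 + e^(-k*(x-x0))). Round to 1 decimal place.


P(x) = 1/(1 + e^(-0.44*(25 - 32)))
Exponent = -0.44 * -7 = 3.08
e^(3.08) = 21.758402
P = 1/(1 + 21.758402) = 0.04394
Percentage = 4.4


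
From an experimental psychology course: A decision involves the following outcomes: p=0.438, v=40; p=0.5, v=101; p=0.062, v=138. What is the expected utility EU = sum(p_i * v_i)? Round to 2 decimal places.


EU = sum(p_i * v_i)
0.438 * 40 = 17.52
0.5 * 101 = 50.5
0.062 * 138 = 8.556
EU = 17.52 + 50.5 + 8.556
= 76.58


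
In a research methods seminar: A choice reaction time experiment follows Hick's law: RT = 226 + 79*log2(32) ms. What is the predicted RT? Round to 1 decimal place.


RT = 226 + 79 * log2(32)
log2(32) = 5.0
RT = 226 + 79 * 5.0
= 226 + 395.0
= 621.0 ms


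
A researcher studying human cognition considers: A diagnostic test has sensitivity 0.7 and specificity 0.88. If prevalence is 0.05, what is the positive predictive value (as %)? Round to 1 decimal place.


PPV = (sens * prev) / (sens * prev + (1-spec) * (1-prev))
Numerator = 0.7 * 0.05 = 0.035
P(positive and no disease) = (1 - spec) * (1 - prev) = (1 - 0.88) * (1 - 0.05) = 0.114
Denominator = 0.035 + 0.114 = 0.149
PPV = 0.035 / 0.149 = 0.234899
As percentage = 23.5


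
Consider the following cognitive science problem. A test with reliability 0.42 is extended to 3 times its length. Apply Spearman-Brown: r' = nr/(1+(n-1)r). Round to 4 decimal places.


r_new = n*r / (1 + (n-1)*r)
Numerator = 3 * 0.42 = 1.26
Denominator = 1 + 2 * 0.42 = 1.84
r_new = 1.26 / 1.84
= 0.6848


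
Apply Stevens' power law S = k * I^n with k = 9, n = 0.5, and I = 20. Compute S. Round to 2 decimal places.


S = 9 * 20^0.5
20^0.5 = 4.4721
S = 9 * 4.4721
= 40.25


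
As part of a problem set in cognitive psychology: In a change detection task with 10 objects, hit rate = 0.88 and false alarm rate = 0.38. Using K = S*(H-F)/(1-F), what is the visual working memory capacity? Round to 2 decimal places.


K = S * (H - F) / (1 - F)
H - F = 0.5
1 - F = 0.62
K = 10 * 0.5 / 0.62
= 8.06


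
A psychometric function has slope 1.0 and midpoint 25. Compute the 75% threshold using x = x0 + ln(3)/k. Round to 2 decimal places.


At P = 0.75: 0.75 = 1/(1 + e^(-k*(x-x0)))
Solving: e^(-k*(x-x0)) = 1/3
x = x0 + ln(3)/k
ln(3) = 1.0986
x = 25 + 1.0986/1.0
= 25 + 1.0986
= 26.10


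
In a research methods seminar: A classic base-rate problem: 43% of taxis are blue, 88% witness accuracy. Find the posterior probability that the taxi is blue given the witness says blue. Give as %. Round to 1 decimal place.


P(blue | says blue) = P(says blue | blue)*P(blue) / [P(says blue | blue)*P(blue) + P(says blue | not blue)*P(not blue)]
Numerator = 0.88 * 0.43 = 0.3784
False identification = 0.12 * 0.57 = 0.0684
P = 0.3784 / (0.3784 + 0.0684)
= 0.3784 / 0.4468
As percentage = 84.7


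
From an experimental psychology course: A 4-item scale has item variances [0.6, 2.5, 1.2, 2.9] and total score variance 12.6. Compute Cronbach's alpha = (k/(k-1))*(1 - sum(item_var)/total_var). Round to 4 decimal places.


alpha = (k/(k-1)) * (1 - sum(s_i^2)/s_total^2)
sum(item variances) = 7.2
k/(k-1) = 4/3 = 1.333333
1 - 7.2/12.6 = 1 - 0.571429 = 0.428571
alpha = 1.333333 * 0.428571
= 0.5714


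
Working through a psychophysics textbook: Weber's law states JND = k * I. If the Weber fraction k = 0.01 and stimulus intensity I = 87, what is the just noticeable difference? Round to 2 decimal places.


JND = k * I
JND = 0.01 * 87
= 0.87


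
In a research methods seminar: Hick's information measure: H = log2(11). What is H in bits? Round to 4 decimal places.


H = log2(n)
H = log2(11)
= 3.4594


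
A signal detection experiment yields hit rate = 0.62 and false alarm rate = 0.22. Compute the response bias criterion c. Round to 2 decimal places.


c = -0.5 * (z(HR) + z(FAR))
z(0.62) = 0.3055
z(0.22) = -0.7722
c = -0.5 * (0.3055 + -0.7722)
= -0.5 * -0.4667
= 0.23


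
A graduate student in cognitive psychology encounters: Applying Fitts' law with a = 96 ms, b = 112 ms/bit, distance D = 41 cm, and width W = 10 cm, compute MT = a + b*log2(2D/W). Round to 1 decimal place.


MT = 96 + 112 * log2(2*41/10)
2D/W = 8.2
log2(8.2) = 3.0356
MT = 96 + 112 * 3.0356
= 436.0 ms


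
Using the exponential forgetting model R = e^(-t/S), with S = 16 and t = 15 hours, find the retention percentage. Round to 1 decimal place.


R = e^(-t/S)
-t/S = -15/16 = -0.9375
R = e^(-0.9375) = 0.391606
Percentage = 0.391606 * 100
= 39.2


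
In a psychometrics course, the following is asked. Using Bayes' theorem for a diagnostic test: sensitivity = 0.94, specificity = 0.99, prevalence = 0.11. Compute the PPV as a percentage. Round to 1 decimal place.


PPV = (sens * prev) / (sens * prev + (1-spec) * (1-prev))
Numerator = 0.94 * 0.11 = 0.1034
P(positive and no disease) = (1 - spec) * (1 - prev) = (1 - 0.99) * (1 - 0.11) = 0.0089
Denominator = 0.1034 + 0.0089 = 0.1123
PPV = 0.1034 / 0.1123 = 0.920748
As percentage = 92.1


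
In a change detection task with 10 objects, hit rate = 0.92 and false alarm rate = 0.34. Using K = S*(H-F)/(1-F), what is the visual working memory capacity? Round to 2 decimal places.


K = S * (H - F) / (1 - F)
H - F = 0.58
1 - F = 0.66
K = 10 * 0.58 / 0.66
= 8.79


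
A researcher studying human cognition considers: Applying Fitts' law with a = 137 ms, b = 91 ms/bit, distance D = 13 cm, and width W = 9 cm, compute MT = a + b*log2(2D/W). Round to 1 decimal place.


MT = 137 + 91 * log2(2*13/9)
2D/W = 2.888889
log2(2.888889) = 1.5305
MT = 137 + 91 * 1.5305
= 276.3 ms


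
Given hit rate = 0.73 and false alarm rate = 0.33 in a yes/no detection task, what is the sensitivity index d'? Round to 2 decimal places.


d' = z(HR) - z(FAR)
z(0.73) = 0.6128
z(0.33) = -0.4399
d' = 0.6128 - -0.4399
= 1.05


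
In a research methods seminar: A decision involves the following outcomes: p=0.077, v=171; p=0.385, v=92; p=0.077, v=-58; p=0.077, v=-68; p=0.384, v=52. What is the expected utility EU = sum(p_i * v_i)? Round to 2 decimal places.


EU = sum(p_i * v_i)
0.077 * 171 = 13.167
0.385 * 92 = 35.42
0.077 * -58 = -4.466
0.077 * -68 = -5.236
0.384 * 52 = 19.968
EU = 13.167 + 35.42 + -4.466 + -5.236 + 19.968
= 58.85


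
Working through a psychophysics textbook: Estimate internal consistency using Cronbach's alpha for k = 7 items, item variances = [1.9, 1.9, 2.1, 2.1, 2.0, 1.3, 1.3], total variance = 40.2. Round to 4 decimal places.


alpha = (k/(k-1)) * (1 - sum(s_i^2)/s_total^2)
sum(item variances) = 12.6
k/(k-1) = 7/6 = 1.166667
1 - 12.6/40.2 = 1 - 0.313433 = 0.686567
alpha = 1.166667 * 0.686567
= 0.8010


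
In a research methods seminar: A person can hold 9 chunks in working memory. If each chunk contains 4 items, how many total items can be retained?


Total items = chunks * items_per_chunk
= 9 * 4
= 36


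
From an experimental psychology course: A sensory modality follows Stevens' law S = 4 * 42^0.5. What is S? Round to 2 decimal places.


S = 4 * 42^0.5
42^0.5 = 6.4807
S = 4 * 6.4807
= 25.92


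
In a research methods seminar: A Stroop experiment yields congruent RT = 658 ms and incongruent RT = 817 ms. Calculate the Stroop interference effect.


Stroop effect = RT(incongruent) - RT(congruent)
= 817 - 658
= 159 ms


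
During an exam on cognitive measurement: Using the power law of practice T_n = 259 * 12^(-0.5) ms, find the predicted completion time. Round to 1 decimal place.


T_n = 259 * 12^(-0.5)
12^(-0.5) = 0.288675
T_n = 259 * 0.288675
= 74.8 ms


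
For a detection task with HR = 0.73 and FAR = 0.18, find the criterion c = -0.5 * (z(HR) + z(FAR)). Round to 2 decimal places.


c = -0.5 * (z(HR) + z(FAR))
z(0.73) = 0.6128
z(0.18) = -0.9154
c = -0.5 * (0.6128 + -0.9154)
= -0.5 * -0.3026
= 0.15


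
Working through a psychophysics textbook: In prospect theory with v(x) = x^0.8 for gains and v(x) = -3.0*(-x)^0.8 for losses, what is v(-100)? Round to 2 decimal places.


Since x = -100 < 0, use v(x) = -lambda*(-x)^alpha
(-x) = 100
100^0.8 = 39.8107
v(-100) = -3.0 * 39.8107
= -119.43


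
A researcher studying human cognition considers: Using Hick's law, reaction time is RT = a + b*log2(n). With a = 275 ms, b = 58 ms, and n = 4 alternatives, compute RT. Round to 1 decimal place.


RT = 275 + 58 * log2(4)
log2(4) = 2.0
RT = 275 + 58 * 2.0
= 275 + 116.0
= 391.0 ms


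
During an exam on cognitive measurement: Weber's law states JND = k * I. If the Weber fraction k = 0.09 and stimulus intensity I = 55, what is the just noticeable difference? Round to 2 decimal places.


JND = k * I
JND = 0.09 * 55
= 4.95


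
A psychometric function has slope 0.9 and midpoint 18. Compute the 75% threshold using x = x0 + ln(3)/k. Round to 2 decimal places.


At P = 0.75: 0.75 = 1/(1 + e^(-k*(x-x0)))
Solving: e^(-k*(x-x0)) = 1/3
x = x0 + ln(3)/k
ln(3) = 1.0986
x = 18 + 1.0986/0.9
= 18 + 1.2207
= 19.22


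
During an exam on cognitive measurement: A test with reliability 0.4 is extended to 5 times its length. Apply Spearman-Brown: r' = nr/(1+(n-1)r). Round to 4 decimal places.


r_new = n*r / (1 + (n-1)*r)
Numerator = 5 * 0.4 = 2.0
Denominator = 1 + 4 * 0.4 = 2.6
r_new = 2.0 / 2.6
= 0.7692


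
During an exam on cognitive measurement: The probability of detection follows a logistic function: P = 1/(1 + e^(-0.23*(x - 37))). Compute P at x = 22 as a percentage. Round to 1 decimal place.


P(x) = 1/(1 + e^(-0.23*(22 - 37)))
Exponent = -0.23 * -15 = 3.45
e^(3.45) = 31.500392
P = 1/(1 + 31.500392) = 0.030769
Percentage = 3.1


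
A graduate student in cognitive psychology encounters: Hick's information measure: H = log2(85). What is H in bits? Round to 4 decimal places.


H = log2(n)
H = log2(85)
= 6.4094


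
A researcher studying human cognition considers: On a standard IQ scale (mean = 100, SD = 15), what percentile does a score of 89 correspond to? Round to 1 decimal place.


z = (IQ - mean) / SD
z = (89 - 100) / 15 = -0.7333
Percentile = Phi(-0.7333) * 100
Phi(-0.7333) = 0.231688
= 23.2


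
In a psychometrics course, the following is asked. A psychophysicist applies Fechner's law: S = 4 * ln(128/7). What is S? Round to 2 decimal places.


S = 4 * ln(128/7)
I/I0 = 18.285714
ln(18.285714) = 2.9061
S = 4 * 2.9061
= 11.62


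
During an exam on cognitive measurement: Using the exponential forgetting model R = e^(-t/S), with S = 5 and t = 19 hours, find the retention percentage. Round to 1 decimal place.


R = e^(-t/S)
-t/S = -19/5 = -3.8
R = e^(-3.8) = 0.022371
Percentage = 0.022371 * 100
= 2.2


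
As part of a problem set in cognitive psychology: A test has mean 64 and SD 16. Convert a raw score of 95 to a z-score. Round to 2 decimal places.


z = (X - mu) / sigma
= (95 - 64) / 16
= 31 / 16
= 1.94


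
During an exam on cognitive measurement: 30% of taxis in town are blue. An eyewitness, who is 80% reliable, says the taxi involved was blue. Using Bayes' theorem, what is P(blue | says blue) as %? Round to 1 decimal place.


P(blue | says blue) = P(says blue | blue)*P(blue) / [P(says blue | blue)*P(blue) + P(says blue | not blue)*P(not blue)]
Numerator = 0.8 * 0.3 = 0.24
False identification = 0.2 * 0.7 = 0.14
P = 0.24 / (0.24 + 0.14)
= 0.24 / 0.38
As percentage = 63.2


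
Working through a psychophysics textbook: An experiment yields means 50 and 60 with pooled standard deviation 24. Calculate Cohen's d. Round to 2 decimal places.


Cohen's d = (M1 - M2) / S_pooled
= (50 - 60) / 24
= -10 / 24
= -0.42


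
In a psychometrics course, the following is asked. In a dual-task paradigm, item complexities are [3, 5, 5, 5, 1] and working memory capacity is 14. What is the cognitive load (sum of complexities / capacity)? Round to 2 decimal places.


Total complexity = 3 + 5 + 5 + 5 + 1 = 19
Load = total / capacity = 19 / 14
= 1.36


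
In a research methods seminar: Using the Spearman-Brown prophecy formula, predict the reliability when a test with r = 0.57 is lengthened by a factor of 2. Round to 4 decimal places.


r_new = n*r / (1 + (n-1)*r)
Numerator = 2 * 0.57 = 1.14
Denominator = 1 + 1 * 0.57 = 1.57
r_new = 1.14 / 1.57
= 0.7261


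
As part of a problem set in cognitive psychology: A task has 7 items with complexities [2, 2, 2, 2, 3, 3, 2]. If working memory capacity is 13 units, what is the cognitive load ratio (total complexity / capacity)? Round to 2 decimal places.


Total complexity = 2 + 2 + 2 + 2 + 3 + 3 + 2 = 16
Load = total / capacity = 16 / 13
= 1.23


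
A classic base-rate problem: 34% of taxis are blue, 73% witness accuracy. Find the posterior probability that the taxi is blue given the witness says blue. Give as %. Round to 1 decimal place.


P(blue | says blue) = P(says blue | blue)*P(blue) / [P(says blue | blue)*P(blue) + P(says blue | not blue)*P(not blue)]
Numerator = 0.73 * 0.34 = 0.2482
False identification = 0.27 * 0.66 = 0.1782
P = 0.2482 / (0.2482 + 0.1782)
= 0.2482 / 0.4264
As percentage = 58.2


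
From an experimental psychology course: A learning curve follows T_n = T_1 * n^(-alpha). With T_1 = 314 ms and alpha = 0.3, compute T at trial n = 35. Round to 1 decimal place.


T_n = 314 * 35^(-0.3)
35^(-0.3) = 0.344175
T_n = 314 * 0.344175
= 108.1 ms


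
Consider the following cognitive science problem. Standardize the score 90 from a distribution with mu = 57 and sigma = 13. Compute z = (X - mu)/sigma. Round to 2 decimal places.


z = (X - mu) / sigma
= (90 - 57) / 13
= 33 / 13
= 2.54


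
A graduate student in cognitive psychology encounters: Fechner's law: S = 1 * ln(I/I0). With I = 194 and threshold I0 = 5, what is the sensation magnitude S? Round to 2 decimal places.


S = 1 * ln(194/5)
I/I0 = 38.8
ln(38.8) = 3.6584
S = 1 * 3.6584
= 3.66


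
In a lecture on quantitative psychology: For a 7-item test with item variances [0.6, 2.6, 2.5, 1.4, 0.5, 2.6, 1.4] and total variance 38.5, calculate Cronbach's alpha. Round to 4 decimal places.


alpha = (k/(k-1)) * (1 - sum(s_i^2)/s_total^2)
sum(item variances) = 11.6
k/(k-1) = 7/6 = 1.166667
1 - 11.6/38.5 = 1 - 0.301299 = 0.698701
alpha = 1.166667 * 0.698701
= 0.8152


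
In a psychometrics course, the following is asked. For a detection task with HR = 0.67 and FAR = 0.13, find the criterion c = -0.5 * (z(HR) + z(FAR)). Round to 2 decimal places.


c = -0.5 * (z(HR) + z(FAR))
z(0.67) = 0.4399
z(0.13) = -1.1264
c = -0.5 * (0.4399 + -1.1264)
= -0.5 * -0.6865
= 0.34


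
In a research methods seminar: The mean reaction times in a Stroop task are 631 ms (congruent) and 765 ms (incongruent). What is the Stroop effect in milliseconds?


Stroop effect = RT(incongruent) - RT(congruent)
= 765 - 631
= 134 ms


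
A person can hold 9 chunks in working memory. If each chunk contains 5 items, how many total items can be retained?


Total items = chunks * items_per_chunk
= 9 * 5
= 45


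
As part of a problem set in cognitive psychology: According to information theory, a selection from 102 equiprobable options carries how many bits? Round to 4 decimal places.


H = log2(n)
H = log2(102)
= 6.6724


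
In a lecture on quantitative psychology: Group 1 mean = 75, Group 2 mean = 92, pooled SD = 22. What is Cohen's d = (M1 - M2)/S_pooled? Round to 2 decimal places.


Cohen's d = (M1 - M2) / S_pooled
= (75 - 92) / 22
= -17 / 22
= -0.77


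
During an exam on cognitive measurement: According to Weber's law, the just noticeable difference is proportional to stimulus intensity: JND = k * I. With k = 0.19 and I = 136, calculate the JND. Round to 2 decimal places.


JND = k * I
JND = 0.19 * 136
= 25.84


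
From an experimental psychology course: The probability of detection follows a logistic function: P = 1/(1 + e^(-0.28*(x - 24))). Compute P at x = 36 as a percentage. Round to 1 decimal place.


P(x) = 1/(1 + e^(-0.28*(36 - 24)))
Exponent = -0.28 * 12 = -3.36
e^(-3.36) = 0.034735
P = 1/(1 + 0.034735) = 0.966431
Percentage = 96.6


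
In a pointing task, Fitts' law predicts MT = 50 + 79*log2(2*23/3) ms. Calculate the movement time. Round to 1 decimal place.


MT = 50 + 79 * log2(2*23/3)
2D/W = 15.333333
log2(15.333333) = 3.9386
MT = 50 + 79 * 3.9386
= 361.1 ms


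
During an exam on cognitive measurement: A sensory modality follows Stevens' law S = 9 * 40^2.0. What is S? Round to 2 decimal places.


S = 9 * 40^2.0
40^2.0 = 1600.0
S = 9 * 1600.0
= 14400.00


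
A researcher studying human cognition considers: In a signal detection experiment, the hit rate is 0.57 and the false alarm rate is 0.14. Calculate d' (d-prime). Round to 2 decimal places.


d' = z(HR) - z(FAR)
z(0.57) = 0.1764
z(0.14) = -1.0803
d' = 0.1764 - -1.0803
= 1.26


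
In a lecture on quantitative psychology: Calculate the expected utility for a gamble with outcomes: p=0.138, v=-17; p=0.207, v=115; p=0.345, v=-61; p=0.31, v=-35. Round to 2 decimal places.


EU = sum(p_i * v_i)
0.138 * -17 = -2.346
0.207 * 115 = 23.805
0.345 * -61 = -21.045
0.31 * -35 = -10.85
EU = -2.346 + 23.805 + -21.045 + -10.85
= -10.44


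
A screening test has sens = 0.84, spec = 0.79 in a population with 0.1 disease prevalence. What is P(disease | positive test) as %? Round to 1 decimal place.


PPV = (sens * prev) / (sens * prev + (1-spec) * (1-prev))
Numerator = 0.84 * 0.1 = 0.084
P(positive and no disease) = (1 - spec) * (1 - prev) = (1 - 0.79) * (1 - 0.1) = 0.189
Denominator = 0.084 + 0.189 = 0.273
PPV = 0.084 / 0.273 = 0.307692
As percentage = 30.8


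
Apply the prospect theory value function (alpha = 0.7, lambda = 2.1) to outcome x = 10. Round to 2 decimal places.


Since x = 10 >= 0, use v(x) = x^0.7
10^0.7 = 5.0119
v(10) = 5.01


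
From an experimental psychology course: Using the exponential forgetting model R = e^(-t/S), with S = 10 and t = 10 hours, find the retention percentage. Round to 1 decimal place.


R = e^(-t/S)
-t/S = -10/10 = -1.0
R = e^(-1.0) = 0.367879
Percentage = 0.367879 * 100
= 36.8


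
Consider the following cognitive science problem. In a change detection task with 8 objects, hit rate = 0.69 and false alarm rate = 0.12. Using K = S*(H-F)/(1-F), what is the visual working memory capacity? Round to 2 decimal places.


K = S * (H - F) / (1 - F)
H - F = 0.57
1 - F = 0.88
K = 8 * 0.57 / 0.88
= 5.18


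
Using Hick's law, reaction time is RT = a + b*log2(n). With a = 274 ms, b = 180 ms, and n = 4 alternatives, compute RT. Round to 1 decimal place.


RT = 274 + 180 * log2(4)
log2(4) = 2.0
RT = 274 + 180 * 2.0
= 274 + 360.0
= 634.0 ms


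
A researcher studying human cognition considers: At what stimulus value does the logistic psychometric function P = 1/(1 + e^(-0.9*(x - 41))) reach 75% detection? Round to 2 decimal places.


At P = 0.75: 0.75 = 1/(1 + e^(-k*(x-x0)))
Solving: e^(-k*(x-x0)) = 1/3
x = x0 + ln(3)/k
ln(3) = 1.0986
x = 41 + 1.0986/0.9
= 41 + 1.2207
= 42.22


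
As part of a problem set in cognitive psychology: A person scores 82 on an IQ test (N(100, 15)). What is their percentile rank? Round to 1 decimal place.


z = (IQ - mean) / SD
z = (82 - 100) / 15 = -1.2
Percentile = Phi(-1.2) * 100
Phi(-1.2) = 0.11507
= 11.5


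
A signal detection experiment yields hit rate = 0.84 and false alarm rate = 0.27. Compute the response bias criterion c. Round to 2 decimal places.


c = -0.5 * (z(HR) + z(FAR))
z(0.84) = 0.9945
z(0.27) = -0.6128
c = -0.5 * (0.9945 + -0.6128)
= -0.5 * 0.3817
= -0.19


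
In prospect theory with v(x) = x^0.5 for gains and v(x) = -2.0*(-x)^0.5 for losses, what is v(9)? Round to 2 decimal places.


Since x = 9 >= 0, use v(x) = x^0.5
9^0.5 = 3.0
v(9) = 3.00


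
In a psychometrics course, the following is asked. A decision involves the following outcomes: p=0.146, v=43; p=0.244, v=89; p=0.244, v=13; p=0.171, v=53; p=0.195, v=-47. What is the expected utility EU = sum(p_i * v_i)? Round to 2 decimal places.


EU = sum(p_i * v_i)
0.146 * 43 = 6.278
0.244 * 89 = 21.716
0.244 * 13 = 3.172
0.171 * 53 = 9.063
0.195 * -47 = -9.165
EU = 6.278 + 21.716 + 3.172 + 9.063 + -9.165
= 31.06


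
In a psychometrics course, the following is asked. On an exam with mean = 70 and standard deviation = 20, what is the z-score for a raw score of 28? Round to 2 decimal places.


z = (X - mu) / sigma
= (28 - 70) / 20
= -42 / 20
= -2.10


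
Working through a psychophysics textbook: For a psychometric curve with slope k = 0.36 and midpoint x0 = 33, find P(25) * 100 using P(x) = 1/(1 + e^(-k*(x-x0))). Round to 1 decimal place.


P(x) = 1/(1 + e^(-0.36*(25 - 33)))
Exponent = -0.36 * -8 = 2.88
e^(2.88) = 17.814273
P = 1/(1 + 17.814273) = 0.053151
Percentage = 5.3


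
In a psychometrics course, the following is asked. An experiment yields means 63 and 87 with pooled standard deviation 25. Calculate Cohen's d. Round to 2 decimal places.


Cohen's d = (M1 - M2) / S_pooled
= (63 - 87) / 25
= -24 / 25
= -0.96


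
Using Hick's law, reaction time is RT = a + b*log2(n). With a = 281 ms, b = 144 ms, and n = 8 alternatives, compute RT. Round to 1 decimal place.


RT = 281 + 144 * log2(8)
log2(8) = 3.0
RT = 281 + 144 * 3.0
= 281 + 432.0
= 713.0 ms


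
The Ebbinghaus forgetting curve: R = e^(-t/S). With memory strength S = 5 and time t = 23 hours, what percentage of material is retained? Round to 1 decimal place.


R = e^(-t/S)
-t/S = -23/5 = -4.6
R = e^(-4.6) = 0.010052
Percentage = 0.010052 * 100
= 1.0


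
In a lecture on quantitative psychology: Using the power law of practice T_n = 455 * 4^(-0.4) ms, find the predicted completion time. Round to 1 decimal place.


T_n = 455 * 4^(-0.4)
4^(-0.4) = 0.574349
T_n = 455 * 0.574349
= 261.3 ms


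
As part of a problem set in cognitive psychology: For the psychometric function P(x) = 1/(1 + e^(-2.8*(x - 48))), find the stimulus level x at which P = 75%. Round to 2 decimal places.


At P = 0.75: 0.75 = 1/(1 + e^(-k*(x-x0)))
Solving: e^(-k*(x-x0)) = 1/3
x = x0 + ln(3)/k
ln(3) = 1.0986
x = 48 + 1.0986/2.8
= 48 + 0.3924
= 48.39


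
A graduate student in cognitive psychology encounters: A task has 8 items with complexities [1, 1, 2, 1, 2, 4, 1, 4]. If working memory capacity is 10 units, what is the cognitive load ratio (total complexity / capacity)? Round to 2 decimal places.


Total complexity = 1 + 1 + 2 + 1 + 2 + 4 + 1 + 4 = 16
Load = total / capacity = 16 / 10
= 1.60


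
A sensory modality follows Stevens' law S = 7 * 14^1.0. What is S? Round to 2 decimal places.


S = 7 * 14^1.0
14^1.0 = 14.0
S = 7 * 14.0
= 98.00


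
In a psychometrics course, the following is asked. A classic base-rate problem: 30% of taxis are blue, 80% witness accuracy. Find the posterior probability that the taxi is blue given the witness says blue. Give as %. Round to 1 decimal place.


P(blue | says blue) = P(says blue | blue)*P(blue) / [P(says blue | blue)*P(blue) + P(says blue | not blue)*P(not blue)]
Numerator = 0.8 * 0.3 = 0.24
False identification = 0.2 * 0.7 = 0.14
P = 0.24 / (0.24 + 0.14)
= 0.24 / 0.38
As percentage = 63.2


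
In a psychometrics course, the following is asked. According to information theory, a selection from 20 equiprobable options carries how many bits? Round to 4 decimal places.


H = log2(n)
H = log2(20)
= 4.3219


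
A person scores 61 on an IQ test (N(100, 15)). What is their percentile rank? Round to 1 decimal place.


z = (IQ - mean) / SD
z = (61 - 100) / 15 = -2.6
Percentile = Phi(-2.6) * 100
Phi(-2.6) = 0.004661
= 0.5


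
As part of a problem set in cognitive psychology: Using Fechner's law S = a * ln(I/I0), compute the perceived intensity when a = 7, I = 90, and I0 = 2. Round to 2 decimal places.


S = 7 * ln(90/2)
I/I0 = 45.0
ln(45.0) = 3.8067
S = 7 * 3.8067
= 26.65


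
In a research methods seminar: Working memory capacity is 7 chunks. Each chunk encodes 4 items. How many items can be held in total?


Total items = chunks * items_per_chunk
= 7 * 4
= 28


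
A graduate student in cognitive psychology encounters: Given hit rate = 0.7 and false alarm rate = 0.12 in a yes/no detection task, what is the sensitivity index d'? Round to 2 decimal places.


d' = z(HR) - z(FAR)
z(0.7) = 0.5244
z(0.12) = -1.175
d' = 0.5244 - -1.175
= 1.70


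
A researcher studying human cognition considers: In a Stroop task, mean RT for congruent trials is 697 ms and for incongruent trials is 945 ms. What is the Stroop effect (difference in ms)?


Stroop effect = RT(incongruent) - RT(congruent)
= 945 - 697
= 248 ms


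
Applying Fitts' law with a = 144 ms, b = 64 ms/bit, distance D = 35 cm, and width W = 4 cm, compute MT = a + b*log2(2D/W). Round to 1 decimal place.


MT = 144 + 64 * log2(2*35/4)
2D/W = 17.5
log2(17.5) = 4.1293
MT = 144 + 64 * 4.1293
= 408.3 ms
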